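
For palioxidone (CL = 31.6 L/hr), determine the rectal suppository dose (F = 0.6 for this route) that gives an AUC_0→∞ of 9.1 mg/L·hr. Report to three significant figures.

Dose = CL × AUC_0→∞ / F
     = 31.6 × 9.1 / 0.6 = 479.267 mg

Dose = 479 mg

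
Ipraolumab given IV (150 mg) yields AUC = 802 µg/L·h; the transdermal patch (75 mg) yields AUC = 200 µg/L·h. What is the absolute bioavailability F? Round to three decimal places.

F = 0.499

F = (AUC_ev / D_ev) / (AUC_iv / D_iv)
  = (200/75) / (802/150)
  = 2.66667 / 5.34667 = 0.4988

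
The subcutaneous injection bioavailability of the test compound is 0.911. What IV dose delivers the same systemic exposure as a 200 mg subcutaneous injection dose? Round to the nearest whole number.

D_iv = 182 mg

Systemic exposure from an extravascular dose = F × D_ev, so the equivalent IV dose is F × D_ev.
D_iv = F × D_ev = 0.911 × 200 = 182.2 mg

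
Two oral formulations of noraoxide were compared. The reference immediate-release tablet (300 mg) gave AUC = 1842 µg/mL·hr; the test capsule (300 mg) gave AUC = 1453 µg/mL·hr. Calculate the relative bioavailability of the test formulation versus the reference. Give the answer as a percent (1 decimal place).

F_rel = 78.9%

F_rel = (AUC_test/D_test) / (AUC_ref/D_ref)
      = (1453/300) / (1842/300)
      = 4.84333 / 6.14 = 0.7888 = 78.88%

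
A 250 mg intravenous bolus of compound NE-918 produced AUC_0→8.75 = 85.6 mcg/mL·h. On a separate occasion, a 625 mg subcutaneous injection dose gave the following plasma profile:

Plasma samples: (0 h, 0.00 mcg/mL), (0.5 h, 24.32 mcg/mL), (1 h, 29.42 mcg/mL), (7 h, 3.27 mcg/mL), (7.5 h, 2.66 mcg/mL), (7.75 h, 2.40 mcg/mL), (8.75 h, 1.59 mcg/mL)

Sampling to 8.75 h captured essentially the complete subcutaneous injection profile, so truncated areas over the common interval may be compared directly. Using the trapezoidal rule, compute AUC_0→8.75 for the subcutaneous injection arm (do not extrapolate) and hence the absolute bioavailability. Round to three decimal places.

Trapezoidal AUC_0→8.75 (subcutaneous injection):
  [0→0.5]: (0.00+24.32)/2 × 0.5 = 6.08
  [0.5→1]: (24.32+29.42)/2 × 0.5 = 13.435
  [1→7]: (29.42+3.27)/2 × 6 = 98.07
  [7→7.5]: (3.27+2.66)/2 × 0.5 = 1.4825
  [7.5→7.75]: (2.66+2.40)/2 × 0.25 = 0.6325
  [7.75→8.75]: (2.40+1.59)/2 × 1 = 1.995
  Sum = 121.695 mcg/mL·h
F = (AUC_ev/D_ev)/(AUC_iv/D_iv) = (121.695/625)/(85.6/250) = 0.194712/0.3424 = 0.5687

F = 0.569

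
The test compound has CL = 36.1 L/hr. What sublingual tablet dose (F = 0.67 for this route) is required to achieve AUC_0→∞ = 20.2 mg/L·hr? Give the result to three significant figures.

Dose = 1090 mg

Dose = CL × AUC_0→∞ / F
     = 36.1 × 20.2 / 0.67 = 1088.39 mg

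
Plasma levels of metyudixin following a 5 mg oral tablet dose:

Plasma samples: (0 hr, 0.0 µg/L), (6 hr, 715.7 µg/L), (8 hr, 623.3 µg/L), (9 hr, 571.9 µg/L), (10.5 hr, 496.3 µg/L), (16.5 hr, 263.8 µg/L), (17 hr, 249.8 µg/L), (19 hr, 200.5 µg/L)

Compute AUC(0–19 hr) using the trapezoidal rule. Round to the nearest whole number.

AUC = 7744 µg/L·hr

Trapezoidal AUC_0→19:
  [0→6]: (0.0+715.7)/2 × 6 = 2147.1
  [6→8]: (715.7+623.3)/2 × 2 = 1339.0
  [8→9]: (623.3+571.9)/2 × 1 = 597.6
  [9→10.5]: (571.9+496.3)/2 × 1.5 = 801.15
  [10.5→16.5]: (496.3+263.8)/2 × 6 = 2280.3
  [16.5→17]: (263.8+249.8)/2 × 0.5 = 128.4
  [17→19]: (249.8+200.5)/2 × 2 = 450.3
  Sum = 7743.85 µg/L·hr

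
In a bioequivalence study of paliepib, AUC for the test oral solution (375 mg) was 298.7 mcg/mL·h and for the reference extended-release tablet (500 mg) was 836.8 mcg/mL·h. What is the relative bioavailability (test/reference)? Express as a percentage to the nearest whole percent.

F_rel = (AUC_test/D_test) / (AUC_ref/D_ref)
      = (298.7/375) / (836.8/500)
      = 0.796533 / 1.6736 = 0.4759 = 47.59%

F_rel = 48%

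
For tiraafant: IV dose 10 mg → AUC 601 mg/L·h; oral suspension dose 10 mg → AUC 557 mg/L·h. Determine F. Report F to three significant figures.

F = (AUC_ev / D_ev) / (AUC_iv / D_iv)
  = (557/10) / (601/10)
  = 55.7 / 60.1 = 0.9268

F = 0.927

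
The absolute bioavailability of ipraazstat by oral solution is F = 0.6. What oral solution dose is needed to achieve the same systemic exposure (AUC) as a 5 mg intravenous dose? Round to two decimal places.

For equal systemic exposure: F × D_ev = D_iv
D_ev = D_iv / F = 5 / 0.6 = 8.33333 mg

D_oral = 8.33 mg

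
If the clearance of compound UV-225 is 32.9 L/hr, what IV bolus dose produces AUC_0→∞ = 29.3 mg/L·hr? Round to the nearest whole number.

Dose = 964 mg

Dose_iv = CL × AUC_0→∞
     = 32.9 × 29.3 = 963.97 mg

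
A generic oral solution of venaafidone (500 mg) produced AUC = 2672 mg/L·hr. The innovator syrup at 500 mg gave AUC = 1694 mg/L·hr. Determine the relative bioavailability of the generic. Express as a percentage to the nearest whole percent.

F_rel = 158%

F_rel = (AUC_test/D_test) / (AUC_ref/D_ref)
      = (2672/500) / (1694/500)
      = 5.344 / 3.388 = 1.5773 = 157.73%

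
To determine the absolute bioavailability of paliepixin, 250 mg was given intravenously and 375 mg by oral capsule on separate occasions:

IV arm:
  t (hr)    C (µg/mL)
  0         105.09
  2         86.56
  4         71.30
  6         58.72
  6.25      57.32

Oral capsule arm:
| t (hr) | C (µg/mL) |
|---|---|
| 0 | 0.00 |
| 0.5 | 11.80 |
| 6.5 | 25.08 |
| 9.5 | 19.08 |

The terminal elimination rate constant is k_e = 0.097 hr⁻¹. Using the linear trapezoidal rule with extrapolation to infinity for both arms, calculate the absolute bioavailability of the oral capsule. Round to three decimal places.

F = 0.231

Trapezoidal AUC_0→6.25 (IV):
  [0→2]: (105.09+86.56)/2 × 2 = 191.65
  [2→4]: (86.56+71.30)/2 × 2 = 157.86
  [4→6]: (71.30+58.72)/2 × 2 = 130.02
  [6→6.25]: (58.72+57.32)/2 × 0.25 = 14.505
  Sum = 494.035 µg/mL·hr
IV tail: 57.32/0.097 = 590.928; AUC_iv,0→∞ = 494.035 + 590.928 = 1084.963 µg/mL·hr
Trapezoidal AUC_0→9.5 (oral capsule):
  [0→0.5]: (0.00+11.80)/2 × 0.5 = 2.95
  [0.5→6.5]: (11.80+25.08)/2 × 6 = 110.64
  [6.5→9.5]: (25.08+19.08)/2 × 3 = 66.24
  Sum = 179.83 µg/mL·hr
oral capsule tail: 19.08/0.097 = 196.701; AUC_ev,0→∞ = 179.83 + 196.701 = 376.531 µg/mL·hr
F = (AUC_ev/D_ev)/(AUC_iv/D_iv) = (376.531/375)/(1084.963/250) = 1.00408/4.339852 = 0.2314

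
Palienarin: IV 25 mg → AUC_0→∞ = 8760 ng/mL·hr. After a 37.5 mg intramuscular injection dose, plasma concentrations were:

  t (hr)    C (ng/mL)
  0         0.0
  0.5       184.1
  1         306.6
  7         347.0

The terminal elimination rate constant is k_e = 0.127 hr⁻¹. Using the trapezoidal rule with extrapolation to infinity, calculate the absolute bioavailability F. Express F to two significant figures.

F = 0.37

Trapezoidal AUC_0→7 (intramuscular injection):
  [0→0.5]: (0.0+184.1)/2 × 0.5 = 46.025
  [0.5→1]: (184.1+306.6)/2 × 0.5 = 122.675
  [1→7]: (306.6+347.0)/2 × 6 = 1960.8
  Sum = 2129.5 ng/mL·hr
Tail: C_last/k_e = 347.0/0.127 = 2732.283
AUC_0→∞ (intramuscular injection) = 2129.5 + 2732.283 = 4861.783 ng/mL·hr
F = (AUC_ev/D_ev)/(AUC_iv/D_iv) = (4861.783/37.5)/(8760/25) = 129.648/350.4 = 0.3700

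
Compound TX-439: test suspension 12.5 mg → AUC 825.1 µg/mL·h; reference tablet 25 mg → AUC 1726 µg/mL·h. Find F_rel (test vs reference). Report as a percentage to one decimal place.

F_rel = 95.6%

F_rel = (AUC_test/D_test) / (AUC_ref/D_ref)
      = (825.1/12.5) / (1726/25)
      = 66.008 / 69.04 = 0.9561 = 95.61%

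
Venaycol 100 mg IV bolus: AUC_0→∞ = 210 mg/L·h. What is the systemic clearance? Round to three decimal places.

CL = Dose_iv / AUC_0→∞
   = 100 / 210 = 0.47619 L/h

CL = 0.476 L/h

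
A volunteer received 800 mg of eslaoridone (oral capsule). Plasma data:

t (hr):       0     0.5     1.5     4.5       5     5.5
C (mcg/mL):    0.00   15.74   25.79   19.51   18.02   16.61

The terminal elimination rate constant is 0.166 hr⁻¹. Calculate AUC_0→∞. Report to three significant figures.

AUC = 211 mcg/mL·hr

Trapezoidal AUC_0→5.5:
  [0→0.5]: (0.00+15.74)/2 × 0.5 = 3.935
  [0.5→1.5]: (15.74+25.79)/2 × 1 = 20.765
  [1.5→4.5]: (25.79+19.51)/2 × 3 = 67.95
  [4.5→5]: (19.51+18.02)/2 × 0.5 = 9.3825
  [5→5.5]: (18.02+16.61)/2 × 0.5 = 8.6575
  Sum = 110.69 mcg/mL·hr
Extrapolated tail: C_last / k_e = 16.61 / 0.166 = 100.060
AUC_0→∞ = 110.69 + 100.060 = 210.75 mcg/mL·hr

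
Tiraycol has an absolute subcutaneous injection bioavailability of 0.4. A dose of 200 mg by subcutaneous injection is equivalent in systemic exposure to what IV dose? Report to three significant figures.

Systemic exposure from an extravascular dose = F × D_ev, so the equivalent IV dose is F × D_ev.
D_iv = F × D_ev = 0.4 × 200 = 80 mg

D_iv = 80.0 mg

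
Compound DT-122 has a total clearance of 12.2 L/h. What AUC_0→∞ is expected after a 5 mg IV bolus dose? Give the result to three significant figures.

AUC_0→∞ = Dose_iv / CL
        = 5 / 12.2 = 0.409836 mg/L·h

AUC = 0.410 mg/L·h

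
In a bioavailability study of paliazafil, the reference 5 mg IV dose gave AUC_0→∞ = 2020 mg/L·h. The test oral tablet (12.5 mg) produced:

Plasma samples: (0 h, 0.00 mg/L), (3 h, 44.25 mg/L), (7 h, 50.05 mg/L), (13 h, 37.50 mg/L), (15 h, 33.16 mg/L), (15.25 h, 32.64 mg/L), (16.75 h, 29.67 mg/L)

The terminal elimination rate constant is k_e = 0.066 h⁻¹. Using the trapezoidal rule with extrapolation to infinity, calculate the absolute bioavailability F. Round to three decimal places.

Trapezoidal AUC_0→16.75 (oral tablet):
  [0→3]: (0.00+44.25)/2 × 3 = 66.375
  [3→7]: (44.25+50.05)/2 × 4 = 188.6
  [7→13]: (50.05+37.50)/2 × 6 = 262.65
  [13→15]: (37.50+33.16)/2 × 2 = 70.66
  [15→15.25]: (33.16+32.64)/2 × 0.25 = 8.225
  [15.25→16.75]: (32.64+29.67)/2 × 1.5 = 46.7325
  Sum = 643.2425 mg/L·h
Tail: C_last/k_e = 29.67/0.066 = 449.545
AUC_0→∞ (oral tablet) = 643.2425 + 449.545 = 1092.7875 mg/L·h
F = (AUC_ev/D_ev)/(AUC_iv/D_iv) = (1092.7875/12.5)/(2020/5) = 87.423/404 = 0.2164

F = 0.216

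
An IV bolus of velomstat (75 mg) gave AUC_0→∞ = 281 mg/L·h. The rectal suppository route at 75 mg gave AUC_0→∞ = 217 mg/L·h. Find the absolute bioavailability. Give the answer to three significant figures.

F = (AUC_ev / D_ev) / (AUC_iv / D_iv)
  = (217/75) / (281/75)
  = 2.89333 / 3.74667 = 0.7722

F = 0.772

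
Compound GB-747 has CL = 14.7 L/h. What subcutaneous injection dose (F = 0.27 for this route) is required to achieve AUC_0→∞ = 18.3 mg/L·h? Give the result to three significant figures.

Dose = CL × AUC_0→∞ / F
     = 14.7 × 18.3 / 0.27 = 996.333 mg

Dose = 996 mg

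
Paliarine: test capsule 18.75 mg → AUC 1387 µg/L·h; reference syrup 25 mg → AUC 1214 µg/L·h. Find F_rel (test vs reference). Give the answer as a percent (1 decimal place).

F_rel = 152.3%

F_rel = (AUC_test/D_test) / (AUC_ref/D_ref)
      = (1387/18.75) / (1214/25)
      = 73.9733 / 48.56 = 1.5233 = 152.33%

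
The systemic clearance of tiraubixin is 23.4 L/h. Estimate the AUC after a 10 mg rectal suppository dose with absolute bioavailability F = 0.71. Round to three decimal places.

AUC = 0.303 mg/L·h

AUC_0→∞ = F × Dose / CL
        = 0.71 × 10 / 23.4 = 0.303419 mg/L·h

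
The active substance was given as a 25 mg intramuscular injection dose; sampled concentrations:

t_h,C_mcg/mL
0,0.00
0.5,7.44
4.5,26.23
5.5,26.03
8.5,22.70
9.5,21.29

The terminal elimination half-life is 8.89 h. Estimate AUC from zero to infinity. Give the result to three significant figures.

Trapezoidal AUC_0→9.5:
  [0→0.5]: (0.00+7.44)/2 × 0.5 = 1.86
  [0.5→4.5]: (7.44+26.23)/2 × 4 = 67.34
  [4.5→5.5]: (26.23+26.03)/2 × 1 = 26.13
  [5.5→8.5]: (26.03+22.70)/2 × 3 = 73.095
  [8.5→9.5]: (22.70+21.29)/2 × 1 = 21.995
  Sum = 190.42 mcg/mL·h
k_e = ln2 / t½ = 0.693147 / 8.89 = 0.0780 h^-1
Extrapolated tail: C_last / k_e = 21.29 / 0.078 = 272.949
AUC_0→∞ = 190.42 + 272.949 = 463.369 mcg/mL·h

AUC = 463 mcg/mL·h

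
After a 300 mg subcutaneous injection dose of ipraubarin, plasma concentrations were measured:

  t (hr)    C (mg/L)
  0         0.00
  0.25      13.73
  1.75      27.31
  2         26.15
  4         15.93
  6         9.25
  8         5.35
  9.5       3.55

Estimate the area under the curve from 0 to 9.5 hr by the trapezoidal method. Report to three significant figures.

Trapezoidal AUC_0→9.5:
  [0→0.25]: (0.00+13.73)/2 × 0.25 = 1.71625
  [0.25→1.75]: (13.73+27.31)/2 × 1.5 = 30.78
  [1.75→2]: (27.31+26.15)/2 × 0.25 = 6.6825
  [2→4]: (26.15+15.93)/2 × 2 = 42.08
  [4→6]: (15.93+9.25)/2 × 2 = 25.18
  [6→8]: (9.25+5.35)/2 × 2 = 14.6
  [8→9.5]: (5.35+3.55)/2 × 1.5 = 6.675
  Sum = 127.71375 mg/L·hr

AUC = 128 mg/L·hr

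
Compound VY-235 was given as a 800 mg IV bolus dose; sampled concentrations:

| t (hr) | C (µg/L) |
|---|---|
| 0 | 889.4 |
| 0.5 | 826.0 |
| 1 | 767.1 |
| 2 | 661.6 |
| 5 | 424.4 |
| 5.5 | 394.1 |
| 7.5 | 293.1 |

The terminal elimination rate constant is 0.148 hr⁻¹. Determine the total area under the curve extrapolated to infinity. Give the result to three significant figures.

AUC = 6040 µg/L·hr

Trapezoidal AUC_0→7.5:
  [0→0.5]: (889.4+826.0)/2 × 0.5 = 428.85
  [0.5→1]: (826.0+767.1)/2 × 0.5 = 398.275
  [1→2]: (767.1+661.6)/2 × 1 = 714.35
  [2→5]: (661.6+424.4)/2 × 3 = 1629.0
  [5→5.5]: (424.4+394.1)/2 × 0.5 = 204.625
  [5.5→7.5]: (394.1+293.1)/2 × 2 = 687.2
  Sum = 4062.3 µg/L·hr
Extrapolated tail: C_last / k_e = 293.1 / 0.148 = 1980.405
AUC_0→∞ = 4062.3 + 1980.405 = 6042.705 µg/L·hr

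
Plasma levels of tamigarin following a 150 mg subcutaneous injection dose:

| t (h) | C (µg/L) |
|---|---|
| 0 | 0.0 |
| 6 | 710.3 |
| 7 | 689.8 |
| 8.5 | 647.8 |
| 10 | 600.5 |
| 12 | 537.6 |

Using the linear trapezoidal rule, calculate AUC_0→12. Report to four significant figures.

Trapezoidal AUC_0→12:
  [0→6]: (0.0+710.3)/2 × 6 = 2130.9
  [6→7]: (710.3+689.8)/2 × 1 = 700.05
  [7→8.5]: (689.8+647.8)/2 × 1.5 = 1003.2
  [8.5→10]: (647.8+600.5)/2 × 1.5 = 936.225
  [10→12]: (600.5+537.6)/2 × 2 = 1138.1
  Sum = 5908.475 µg/L·h

AUC = 5908 µg/L·h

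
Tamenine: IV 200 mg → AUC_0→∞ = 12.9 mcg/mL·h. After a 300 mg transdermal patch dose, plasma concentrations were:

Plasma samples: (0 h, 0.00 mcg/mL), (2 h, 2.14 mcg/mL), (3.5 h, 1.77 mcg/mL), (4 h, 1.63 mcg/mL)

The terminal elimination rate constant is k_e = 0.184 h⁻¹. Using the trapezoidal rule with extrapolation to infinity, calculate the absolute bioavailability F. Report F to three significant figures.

F = 0.764

Trapezoidal AUC_0→4 (transdermal patch):
  [0→2]: (0.00+2.14)/2 × 2 = 2.14
  [2→3.5]: (2.14+1.77)/2 × 1.5 = 2.9325
  [3.5→4]: (1.77+1.63)/2 × 0.5 = 0.85
  Sum = 5.9225 mcg/mL·h
Tail: C_last/k_e = 1.63/0.184 = 8.859
AUC_0→∞ (transdermal patch) = 5.9225 + 8.859 = 14.7815 mcg/mL·h
F = (AUC_ev/D_ev)/(AUC_iv/D_iv) = (14.7815/300)/(12.9/200) = 0.0492717/0.0645 = 0.7639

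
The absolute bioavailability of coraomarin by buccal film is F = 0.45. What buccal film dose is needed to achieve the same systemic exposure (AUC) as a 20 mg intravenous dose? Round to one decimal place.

For equal systemic exposure: F × D_ev = D_iv
D_ev = D_iv / F = 20 / 0.45 = 44.4444 mg

D_buccal = 44.4 mg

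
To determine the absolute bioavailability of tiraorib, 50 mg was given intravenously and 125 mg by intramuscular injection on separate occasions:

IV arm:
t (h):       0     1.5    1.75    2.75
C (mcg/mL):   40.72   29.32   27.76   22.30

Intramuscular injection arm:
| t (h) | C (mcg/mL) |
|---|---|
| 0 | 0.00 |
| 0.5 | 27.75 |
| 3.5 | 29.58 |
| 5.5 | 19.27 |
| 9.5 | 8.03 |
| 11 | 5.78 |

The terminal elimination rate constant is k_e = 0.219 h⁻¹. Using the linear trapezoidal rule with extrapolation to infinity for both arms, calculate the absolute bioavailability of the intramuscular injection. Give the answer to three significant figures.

Trapezoidal AUC_0→2.75 (IV):
  [0→1.5]: (40.72+29.32)/2 × 1.5 = 52.53
  [1.5→1.75]: (29.32+27.76)/2 × 0.25 = 7.135
  [1.75→2.75]: (27.76+22.30)/2 × 1 = 25.03
  Sum = 84.695 mcg/mL·h
IV tail: 22.30/0.219 = 101.826; AUC_iv,0→∞ = 84.695 + 101.826 = 186.521 mcg/mL·h
Trapezoidal AUC_0→11 (intramuscular injection):
  [0→0.5]: (0.00+27.75)/2 × 0.5 = 6.9375
  [0.5→3.5]: (27.75+29.58)/2 × 3 = 85.995
  [3.5→5.5]: (29.58+19.27)/2 × 2 = 48.85
  [5.5→9.5]: (19.27+8.03)/2 × 4 = 54.6
  [9.5→11]: (8.03+5.78)/2 × 1.5 = 10.3575
  Sum = 206.74 mcg/mL·h
intramuscular injection tail: 5.78/0.219 = 26.393; AUC_ev,0→∞ = 206.74 + 26.393 = 233.133 mcg/mL·h
F = (AUC_ev/D_ev)/(AUC_iv/D_iv) = (233.133/125)/(186.521/50) = 1.865064/3.73042 = 0.5000

F = 0.500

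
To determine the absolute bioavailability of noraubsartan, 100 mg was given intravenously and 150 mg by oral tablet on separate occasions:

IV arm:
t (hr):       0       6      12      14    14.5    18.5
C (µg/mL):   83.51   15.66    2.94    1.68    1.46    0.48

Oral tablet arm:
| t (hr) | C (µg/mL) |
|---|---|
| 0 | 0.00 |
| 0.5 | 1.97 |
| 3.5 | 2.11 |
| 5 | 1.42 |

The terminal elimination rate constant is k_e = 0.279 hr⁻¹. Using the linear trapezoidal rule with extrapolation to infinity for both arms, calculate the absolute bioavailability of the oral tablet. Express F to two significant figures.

Trapezoidal AUC_0→18.5 (IV):
  [0→6]: (83.51+15.66)/2 × 6 = 297.51
  [6→12]: (15.66+2.94)/2 × 6 = 55.8
  [12→14]: (2.94+1.68)/2 × 2 = 4.62
  [14→14.5]: (1.68+1.46)/2 × 0.5 = 0.785
  [14.5→18.5]: (1.46+0.48)/2 × 4 = 3.88
  Sum = 362.595 µg/mL·hr
IV tail: 0.48/0.279 = 1.720; AUC_iv,0→∞ = 362.595 + 1.720 = 364.315 µg/mL·hr
Trapezoidal AUC_0→5 (oral tablet):
  [0→0.5]: (0.00+1.97)/2 × 0.5 = 0.4925
  [0.5→3.5]: (1.97+2.11)/2 × 3 = 6.12
  [3.5→5]: (2.11+1.42)/2 × 1.5 = 2.6475
  Sum = 9.26 µg/mL·hr
oral tablet tail: 1.42/0.279 = 5.090; AUC_ev,0→∞ = 9.26 + 5.090 = 14.35 µg/mL·hr
F = (AUC_ev/D_ev)/(AUC_iv/D_iv) = (14.35/150)/(364.315/100) = 0.0956667/3.64315 = 0.0263

F = 0.026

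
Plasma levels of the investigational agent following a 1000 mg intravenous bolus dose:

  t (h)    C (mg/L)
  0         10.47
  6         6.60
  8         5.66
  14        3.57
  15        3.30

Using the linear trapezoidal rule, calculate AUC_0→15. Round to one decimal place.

Trapezoidal AUC_0→15:
  [0→6]: (10.47+6.60)/2 × 6 = 51.21
  [6→8]: (6.60+5.66)/2 × 2 = 12.26
  [8→14]: (5.66+3.57)/2 × 6 = 27.69
  [14→15]: (3.57+3.30)/2 × 1 = 3.435
  Sum = 94.595 mg/L·h

AUC = 94.6 mg/L·h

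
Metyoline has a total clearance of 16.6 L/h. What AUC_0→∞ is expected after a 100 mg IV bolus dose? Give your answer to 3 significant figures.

AUC = 6.02 mg/L·h

AUC_0→∞ = Dose_iv / CL
        = 100 / 16.6 = 6.0241 mg/L·h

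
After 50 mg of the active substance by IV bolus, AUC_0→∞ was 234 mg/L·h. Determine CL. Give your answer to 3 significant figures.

CL = 0.214 L/h

CL = Dose_iv / AUC_0→∞
   = 50 / 234 = 0.213675 L/h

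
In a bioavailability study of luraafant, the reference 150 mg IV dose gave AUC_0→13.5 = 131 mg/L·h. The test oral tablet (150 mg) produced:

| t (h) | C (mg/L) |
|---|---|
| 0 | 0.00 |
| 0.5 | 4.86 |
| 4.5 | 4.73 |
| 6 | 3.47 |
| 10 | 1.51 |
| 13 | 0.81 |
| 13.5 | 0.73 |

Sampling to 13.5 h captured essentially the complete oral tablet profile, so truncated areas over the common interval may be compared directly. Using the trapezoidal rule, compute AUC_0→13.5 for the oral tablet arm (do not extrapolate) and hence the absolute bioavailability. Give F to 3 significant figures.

F = 0.308

Trapezoidal AUC_0→13.5 (oral tablet):
  [0→0.5]: (0.00+4.86)/2 × 0.5 = 1.215
  [0.5→4.5]: (4.86+4.73)/2 × 4 = 19.18
  [4.5→6]: (4.73+3.47)/2 × 1.5 = 6.15
  [6→10]: (3.47+1.51)/2 × 4 = 9.96
  [10→13]: (1.51+0.81)/2 × 3 = 3.48
  [13→13.5]: (0.81+0.73)/2 × 0.5 = 0.385
  Sum = 40.37 mg/L·h
F = (AUC_ev/D_ev)/(AUC_iv/D_iv) = (40.37/150)/(131/150) = 0.269133/0.873333 = 0.3082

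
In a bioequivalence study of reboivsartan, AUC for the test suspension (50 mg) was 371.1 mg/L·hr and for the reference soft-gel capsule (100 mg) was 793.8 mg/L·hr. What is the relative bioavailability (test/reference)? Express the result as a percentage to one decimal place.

F_rel = (AUC_test/D_test) / (AUC_ref/D_ref)
      = (371.1/50) / (793.8/100)
      = 7.422 / 7.938 = 0.9350 = 93.50%

F_rel = 93.5%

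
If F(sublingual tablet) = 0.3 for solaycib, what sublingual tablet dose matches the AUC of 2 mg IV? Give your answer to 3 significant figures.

For equal systemic exposure: F × D_ev = D_iv
D_ev = D_iv / F = 2 / 0.3 = 6.66667 mg

D_sublingual = 6.67 mg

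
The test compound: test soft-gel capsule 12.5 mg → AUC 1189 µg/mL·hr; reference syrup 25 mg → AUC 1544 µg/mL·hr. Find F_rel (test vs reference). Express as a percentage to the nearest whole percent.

F_rel = (AUC_test/D_test) / (AUC_ref/D_ref)
      = (1189/12.5) / (1544/25)
      = 95.12 / 61.76 = 1.5402 = 154.02%

F_rel = 154%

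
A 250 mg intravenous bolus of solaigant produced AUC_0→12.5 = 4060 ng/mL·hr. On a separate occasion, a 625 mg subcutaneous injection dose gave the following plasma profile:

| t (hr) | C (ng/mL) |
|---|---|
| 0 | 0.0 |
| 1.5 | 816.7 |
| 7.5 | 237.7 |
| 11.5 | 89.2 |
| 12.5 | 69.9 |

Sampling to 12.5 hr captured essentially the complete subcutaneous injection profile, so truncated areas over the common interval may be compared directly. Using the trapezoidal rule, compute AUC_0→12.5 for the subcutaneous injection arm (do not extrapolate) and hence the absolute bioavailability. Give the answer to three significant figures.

F = 0.444

Trapezoidal AUC_0→12.5 (subcutaneous injection):
  [0→1.5]: (0.0+816.7)/2 × 1.5 = 612.525
  [1.5→7.5]: (816.7+237.7)/2 × 6 = 3163.2
  [7.5→11.5]: (237.7+89.2)/2 × 4 = 653.8
  [11.5→12.5]: (89.2+69.9)/2 × 1 = 79.55
  Sum = 4509.075 ng/mL·hr
F = (AUC_ev/D_ev)/(AUC_iv/D_iv) = (4509.075/625)/(4060/250) = 7.21452/16.24 = 0.4442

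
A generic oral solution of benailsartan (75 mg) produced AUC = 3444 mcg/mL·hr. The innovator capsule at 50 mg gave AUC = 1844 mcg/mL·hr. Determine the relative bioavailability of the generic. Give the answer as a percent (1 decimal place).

F_rel = 124.5%

F_rel = (AUC_test/D_test) / (AUC_ref/D_ref)
      = (3444/75) / (1844/50)
      = 45.92 / 36.88 = 1.2451 = 124.51%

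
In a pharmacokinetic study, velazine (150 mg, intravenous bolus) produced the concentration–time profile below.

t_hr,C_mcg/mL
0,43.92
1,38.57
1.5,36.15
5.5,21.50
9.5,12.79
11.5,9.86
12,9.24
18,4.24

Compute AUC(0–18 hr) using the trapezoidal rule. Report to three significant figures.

Trapezoidal AUC_0→18:
  [0→1]: (43.92+38.57)/2 × 1 = 41.245
  [1→1.5]: (38.57+36.15)/2 × 0.5 = 18.68
  [1.5→5.5]: (36.15+21.50)/2 × 4 = 115.3
  [5.5→9.5]: (21.50+12.79)/2 × 4 = 68.58
  [9.5→11.5]: (12.79+9.86)/2 × 2 = 22.65
  [11.5→12]: (9.86+9.24)/2 × 0.5 = 4.775
  [12→18]: (9.24+4.24)/2 × 6 = 40.44
  Sum = 311.67 mcg/mL·hr

AUC = 312 mcg/mL·hr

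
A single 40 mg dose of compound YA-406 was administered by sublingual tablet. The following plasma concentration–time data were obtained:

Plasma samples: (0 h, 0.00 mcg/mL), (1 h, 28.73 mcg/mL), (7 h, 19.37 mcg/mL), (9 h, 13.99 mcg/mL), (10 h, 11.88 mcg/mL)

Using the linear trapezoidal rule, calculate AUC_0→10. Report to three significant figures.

AUC = 205 mcg/mL·h

Trapezoidal AUC_0→10:
  [0→1]: (0.00+28.73)/2 × 1 = 14.365
  [1→7]: (28.73+19.37)/2 × 6 = 144.3
  [7→9]: (19.37+13.99)/2 × 2 = 33.36
  [9→10]: (13.99+11.88)/2 × 1 = 12.935
  Sum = 204.96 mcg/mL·h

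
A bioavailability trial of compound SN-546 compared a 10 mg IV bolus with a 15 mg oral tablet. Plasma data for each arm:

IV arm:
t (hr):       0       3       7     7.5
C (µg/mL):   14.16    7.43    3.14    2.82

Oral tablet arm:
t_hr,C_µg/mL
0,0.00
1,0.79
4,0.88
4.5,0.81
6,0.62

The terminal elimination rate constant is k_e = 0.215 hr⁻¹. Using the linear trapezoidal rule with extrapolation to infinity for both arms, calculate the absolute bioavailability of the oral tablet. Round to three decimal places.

F = 0.071

Trapezoidal AUC_0→7.5 (IV):
  [0→3]: (14.16+7.43)/2 × 3 = 32.385
  [3→7]: (7.43+3.14)/2 × 4 = 21.14
  [7→7.5]: (3.14+2.82)/2 × 0.5 = 1.49
  Sum = 55.015 µg/mL·hr
IV tail: 2.82/0.215 = 13.116; AUC_iv,0→∞ = 55.015 + 13.116 = 68.131 µg/mL·hr
Trapezoidal AUC_0→6 (oral tablet):
  [0→1]: (0.00+0.79)/2 × 1 = 0.395
  [1→4]: (0.79+0.88)/2 × 3 = 2.505
  [4→4.5]: (0.88+0.81)/2 × 0.5 = 0.4225
  [4.5→6]: (0.81+0.62)/2 × 1.5 = 1.0725
  Sum = 4.395 µg/mL·hr
oral tablet tail: 0.62/0.215 = 2.884; AUC_ev,0→∞ = 4.395 + 2.884 = 7.279 µg/mL·hr
F = (AUC_ev/D_ev)/(AUC_iv/D_iv) = (7.279/15)/(68.131/10) = 0.485267/6.8131 = 0.0712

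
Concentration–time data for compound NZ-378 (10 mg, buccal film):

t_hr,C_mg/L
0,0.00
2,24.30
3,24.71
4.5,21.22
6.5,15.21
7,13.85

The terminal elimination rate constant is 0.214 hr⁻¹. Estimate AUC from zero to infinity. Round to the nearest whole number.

Trapezoidal AUC_0→7:
  [0→2]: (0.00+24.30)/2 × 2 = 24.3
  [2→3]: (24.30+24.71)/2 × 1 = 24.505
  [3→4.5]: (24.71+21.22)/2 × 1.5 = 34.4475
  [4.5→6.5]: (21.22+15.21)/2 × 2 = 36.43
  [6.5→7]: (15.21+13.85)/2 × 0.5 = 7.265
  Sum = 126.9475 mg/L·hr
Extrapolated tail: C_last / k_e = 13.85 / 0.214 = 64.720
AUC_0→∞ = 126.9475 + 64.720 = 191.6675 mg/L·hr

AUC = 192 mg/L·hr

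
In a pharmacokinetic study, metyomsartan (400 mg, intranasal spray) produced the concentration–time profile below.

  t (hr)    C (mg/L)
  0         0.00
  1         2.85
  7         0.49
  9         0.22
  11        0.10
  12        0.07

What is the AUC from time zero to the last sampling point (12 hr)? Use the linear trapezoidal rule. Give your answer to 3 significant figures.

AUC = 12.6 mg/L·hr

Trapezoidal AUC_0→12:
  [0→1]: (0.00+2.85)/2 × 1 = 1.425
  [1→7]: (2.85+0.49)/2 × 6 = 10.02
  [7→9]: (0.49+0.22)/2 × 2 = 0.71
  [9→11]: (0.22+0.10)/2 × 2 = 0.32
  [11→12]: (0.10+0.07)/2 × 1 = 0.085
  Sum = 12.56 mg/L·hr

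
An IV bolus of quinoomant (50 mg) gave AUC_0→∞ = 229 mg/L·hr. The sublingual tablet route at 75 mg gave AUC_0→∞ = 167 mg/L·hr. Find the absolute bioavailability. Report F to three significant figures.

F = (AUC_ev / D_ev) / (AUC_iv / D_iv)
  = (167/75) / (229/50)
  = 2.22667 / 4.58 = 0.4862

F = 0.486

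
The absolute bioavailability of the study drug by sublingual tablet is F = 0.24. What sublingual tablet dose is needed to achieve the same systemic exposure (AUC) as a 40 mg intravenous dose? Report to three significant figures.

For equal systemic exposure: F × D_ev = D_iv
D_ev = D_iv / F = 40 / 0.24 = 166.667 mg

D_sublingual = 167 mg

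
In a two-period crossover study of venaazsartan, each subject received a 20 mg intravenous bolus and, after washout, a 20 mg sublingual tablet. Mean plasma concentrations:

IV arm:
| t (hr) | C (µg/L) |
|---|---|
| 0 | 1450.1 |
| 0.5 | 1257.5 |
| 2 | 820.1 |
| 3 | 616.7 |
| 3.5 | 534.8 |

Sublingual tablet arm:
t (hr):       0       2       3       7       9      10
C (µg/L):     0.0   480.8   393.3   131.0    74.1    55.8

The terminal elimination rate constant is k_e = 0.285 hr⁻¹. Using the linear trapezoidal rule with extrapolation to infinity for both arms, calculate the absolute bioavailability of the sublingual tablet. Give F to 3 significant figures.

Trapezoidal AUC_0→3.5 (IV):
  [0→0.5]: (1450.1+1257.5)/2 × 0.5 = 676.9
  [0.5→2]: (1257.5+820.1)/2 × 1.5 = 1558.2
  [2→3]: (820.1+616.7)/2 × 1 = 718.4
  [3→3.5]: (616.7+534.8)/2 × 0.5 = 287.875
  Sum = 3241.375 µg/L·hr
IV tail: 534.8/0.285 = 1876.491; AUC_iv,0→∞ = 3241.375 + 1876.491 = 5117.866 µg/L·hr
Trapezoidal AUC_0→10 (sublingual tablet):
  [0→2]: (0.0+480.8)/2 × 2 = 480.8
  [2→3]: (480.8+393.3)/2 × 1 = 437.05
  [3→7]: (393.3+131.0)/2 × 4 = 1048.6
  [7→9]: (131.0+74.1)/2 × 2 = 205.1
  [9→10]: (74.1+55.8)/2 × 1 = 64.95
  Sum = 2236.5 µg/L·hr
sublingual tablet tail: 55.8/0.285 = 195.789; AUC_ev,0→∞ = 2236.5 + 195.789 = 2432.289 µg/L·hr
F = (AUC_ev/D_ev)/(AUC_iv/D_iv) = (2432.289/20)/(5117.866/20) = 121.61445/255.8933 = 0.4753

F = 0.475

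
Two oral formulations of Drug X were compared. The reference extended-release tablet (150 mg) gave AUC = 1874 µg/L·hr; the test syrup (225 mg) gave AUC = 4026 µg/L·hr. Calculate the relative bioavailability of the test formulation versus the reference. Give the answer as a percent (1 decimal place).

F_rel = (AUC_test/D_test) / (AUC_ref/D_ref)
      = (4026/225) / (1874/150)
      = 17.8933 / 12.4933 = 1.4322 = 143.22%

F_rel = 143.2%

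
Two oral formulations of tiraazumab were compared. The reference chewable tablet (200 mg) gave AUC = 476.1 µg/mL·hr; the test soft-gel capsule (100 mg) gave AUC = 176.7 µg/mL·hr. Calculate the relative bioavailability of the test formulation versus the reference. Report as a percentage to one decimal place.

F_rel = 74.2%

F_rel = (AUC_test/D_test) / (AUC_ref/D_ref)
      = (176.7/100) / (476.1/200)
      = 1.767 / 2.3805 = 0.7423 = 74.23%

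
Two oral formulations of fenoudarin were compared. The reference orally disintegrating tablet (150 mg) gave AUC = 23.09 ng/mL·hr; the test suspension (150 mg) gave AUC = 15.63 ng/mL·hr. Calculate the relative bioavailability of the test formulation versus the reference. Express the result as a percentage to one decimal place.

F_rel = 67.7%

F_rel = (AUC_test/D_test) / (AUC_ref/D_ref)
      = (15.63/150) / (23.09/150)
      = 0.1042 / 0.153933 = 0.6769 = 67.69%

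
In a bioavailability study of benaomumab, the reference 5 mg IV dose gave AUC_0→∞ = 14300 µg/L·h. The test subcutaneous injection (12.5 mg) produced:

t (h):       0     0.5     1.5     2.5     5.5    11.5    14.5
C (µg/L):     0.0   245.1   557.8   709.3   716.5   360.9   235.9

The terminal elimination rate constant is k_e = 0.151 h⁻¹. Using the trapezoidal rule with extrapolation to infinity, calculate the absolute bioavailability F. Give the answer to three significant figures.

Trapezoidal AUC_0→14.5 (subcutaneous injection):
  [0→0.5]: (0.0+245.1)/2 × 0.5 = 61.275
  [0.5→1.5]: (245.1+557.8)/2 × 1 = 401.45
  [1.5→2.5]: (557.8+709.3)/2 × 1 = 633.55
  [2.5→5.5]: (709.3+716.5)/2 × 3 = 2138.7
  [5.5→11.5]: (716.5+360.9)/2 × 6 = 3232.2
  [11.5→14.5]: (360.9+235.9)/2 × 3 = 895.2
  Sum = 7362.375 µg/L·h
Tail: C_last/k_e = 235.9/0.151 = 1562.252
AUC_0→∞ (subcutaneous injection) = 7362.375 + 1562.252 = 8924.627 µg/L·h
F = (AUC_ev/D_ev)/(AUC_iv/D_iv) = (8924.627/12.5)/(14300/5) = 713.97016/2860 = 0.2496

F = 0.250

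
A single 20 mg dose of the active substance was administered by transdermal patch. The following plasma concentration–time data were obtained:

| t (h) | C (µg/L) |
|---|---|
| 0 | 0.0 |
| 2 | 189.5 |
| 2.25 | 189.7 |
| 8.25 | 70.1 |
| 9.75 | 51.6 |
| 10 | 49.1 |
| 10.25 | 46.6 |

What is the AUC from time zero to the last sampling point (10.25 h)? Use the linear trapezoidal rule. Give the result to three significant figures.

Trapezoidal AUC_0→10.25:
  [0→2]: (0.0+189.5)/2 × 2 = 189.5
  [2→2.25]: (189.5+189.7)/2 × 0.25 = 47.4
  [2.25→8.25]: (189.7+70.1)/2 × 6 = 779.4
  [8.25→9.75]: (70.1+51.6)/2 × 1.5 = 91.275
  [9.75→10]: (51.6+49.1)/2 × 0.25 = 12.5875
  [10→10.25]: (49.1+46.6)/2 × 0.25 = 11.9625
  Sum = 1132.125 µg/L·h

AUC = 1130 µg/L·h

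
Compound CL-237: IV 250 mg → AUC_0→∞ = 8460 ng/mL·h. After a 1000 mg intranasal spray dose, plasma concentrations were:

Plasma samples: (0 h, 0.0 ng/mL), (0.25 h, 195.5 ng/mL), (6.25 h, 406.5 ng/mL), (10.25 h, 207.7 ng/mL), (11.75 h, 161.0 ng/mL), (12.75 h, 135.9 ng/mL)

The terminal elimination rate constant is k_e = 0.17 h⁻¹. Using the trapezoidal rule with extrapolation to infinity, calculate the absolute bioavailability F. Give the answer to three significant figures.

F = 0.127

Trapezoidal AUC_0→12.75 (intranasal spray):
  [0→0.25]: (0.0+195.5)/2 × 0.25 = 24.4375
  [0.25→6.25]: (195.5+406.5)/2 × 6 = 1806.0
  [6.25→10.25]: (406.5+207.7)/2 × 4 = 1228.4
  [10.25→11.75]: (207.7+161.0)/2 × 1.5 = 276.525
  [11.75→12.75]: (161.0+135.9)/2 × 1 = 148.45
  Sum = 3483.8125 ng/mL·h
Tail: C_last/k_e = 135.9/0.17 = 799.412
AUC_0→∞ (intranasal spray) = 3483.8125 + 799.412 = 4283.2245 ng/mL·h
F = (AUC_ev/D_ev)/(AUC_iv/D_iv) = (4283.2245/1000)/(8460/250) = 4.2832245/33.84 = 0.1266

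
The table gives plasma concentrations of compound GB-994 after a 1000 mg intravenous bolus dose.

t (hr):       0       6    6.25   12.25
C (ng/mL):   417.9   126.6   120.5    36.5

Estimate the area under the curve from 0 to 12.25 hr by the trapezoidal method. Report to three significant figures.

Trapezoidal AUC_0→12.25:
  [0→6]: (417.9+126.6)/2 × 6 = 1633.5
  [6→6.25]: (126.6+120.5)/2 × 0.25 = 30.8875
  [6.25→12.25]: (120.5+36.5)/2 × 6 = 471.0
  Sum = 2135.3875 ng/mL·hr

AUC = 2140 ng/mL·hr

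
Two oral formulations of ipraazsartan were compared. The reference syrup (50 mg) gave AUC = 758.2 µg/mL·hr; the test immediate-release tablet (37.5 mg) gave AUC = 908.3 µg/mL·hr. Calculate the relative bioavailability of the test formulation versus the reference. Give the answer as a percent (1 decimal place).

F_rel = 159.7%

F_rel = (AUC_test/D_test) / (AUC_ref/D_ref)
      = (908.3/37.5) / (758.2/50)
      = 24.2213 / 15.164 = 1.5973 = 159.73%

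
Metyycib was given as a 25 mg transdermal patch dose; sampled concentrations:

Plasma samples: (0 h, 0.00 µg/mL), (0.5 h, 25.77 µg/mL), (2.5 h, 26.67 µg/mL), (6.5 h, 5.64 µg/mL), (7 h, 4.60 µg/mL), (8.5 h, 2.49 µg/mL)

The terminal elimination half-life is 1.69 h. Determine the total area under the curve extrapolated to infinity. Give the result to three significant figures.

AUC = 137 µg/mL·h

Trapezoidal AUC_0→8.5:
  [0→0.5]: (0.00+25.77)/2 × 0.5 = 6.4425
  [0.5→2.5]: (25.77+26.67)/2 × 2 = 52.44
  [2.5→6.5]: (26.67+5.64)/2 × 4 = 64.62
  [6.5→7]: (5.64+4.60)/2 × 0.5 = 2.56
  [7→8.5]: (4.60+2.49)/2 × 1.5 = 5.3175
  Sum = 131.38 µg/mL·h
k_e = ln2 / t½ = 0.693147 / 1.69 = 0.4101 h^-1
Extrapolated tail: C_last / k_e = 2.49 / 0.4101 = 6.072
AUC_0→∞ = 131.38 + 6.072 = 137.452 µg/mL·h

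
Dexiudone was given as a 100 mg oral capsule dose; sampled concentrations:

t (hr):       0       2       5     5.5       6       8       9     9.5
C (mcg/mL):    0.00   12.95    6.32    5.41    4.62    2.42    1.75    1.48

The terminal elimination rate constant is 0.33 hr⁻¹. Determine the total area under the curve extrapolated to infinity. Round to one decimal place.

AUC = 61.7 mcg/mL·hr

Trapezoidal AUC_0→9.5:
  [0→2]: (0.00+12.95)/2 × 2 = 12.95
  [2→5]: (12.95+6.32)/2 × 3 = 28.905
  [5→5.5]: (6.32+5.41)/2 × 0.5 = 2.9325
  [5.5→6]: (5.41+4.62)/2 × 0.5 = 2.5075
  [6→8]: (4.62+2.42)/2 × 2 = 7.04
  [8→9]: (2.42+1.75)/2 × 1 = 2.085
  [9→9.5]: (1.75+1.48)/2 × 0.5 = 0.8075
  Sum = 57.2275 mcg/mL·hr
Extrapolated tail: C_last / k_e = 1.48 / 0.33 = 4.485
AUC_0→∞ = 57.2275 + 4.485 = 61.7125 mcg/mL·hr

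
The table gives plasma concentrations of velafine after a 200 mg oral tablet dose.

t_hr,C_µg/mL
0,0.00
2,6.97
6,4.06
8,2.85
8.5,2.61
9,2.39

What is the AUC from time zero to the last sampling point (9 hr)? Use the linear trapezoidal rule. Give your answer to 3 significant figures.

AUC = 38.6 µg/mL·hr

Trapezoidal AUC_0→9:
  [0→2]: (0.00+6.97)/2 × 2 = 6.97
  [2→6]: (6.97+4.06)/2 × 4 = 22.06
  [6→8]: (4.06+2.85)/2 × 2 = 6.91
  [8→8.5]: (2.85+2.61)/2 × 0.5 = 1.365
  [8.5→9]: (2.61+2.39)/2 × 0.5 = 1.25
  Sum = 38.555 µg/mL·hr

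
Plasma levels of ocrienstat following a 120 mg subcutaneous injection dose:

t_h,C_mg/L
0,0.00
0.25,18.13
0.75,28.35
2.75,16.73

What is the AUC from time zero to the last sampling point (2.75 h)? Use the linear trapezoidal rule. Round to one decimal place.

Trapezoidal AUC_0→2.75:
  [0→0.25]: (0.00+18.13)/2 × 0.25 = 2.26625
  [0.25→0.75]: (18.13+28.35)/2 × 0.5 = 11.62
  [0.75→2.75]: (28.35+16.73)/2 × 2 = 45.08
  Sum = 58.96625 mg/L·h

AUC = 59.0 mg/L·h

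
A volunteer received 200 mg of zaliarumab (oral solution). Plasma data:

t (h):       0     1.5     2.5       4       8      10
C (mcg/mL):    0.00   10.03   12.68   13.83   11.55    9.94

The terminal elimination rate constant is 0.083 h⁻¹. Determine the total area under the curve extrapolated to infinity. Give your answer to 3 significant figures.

Trapezoidal AUC_0→10:
  [0→1.5]: (0.00+10.03)/2 × 1.5 = 7.5225
  [1.5→2.5]: (10.03+12.68)/2 × 1 = 11.355
  [2.5→4]: (12.68+13.83)/2 × 1.5 = 19.8825
  [4→8]: (13.83+11.55)/2 × 4 = 50.76
  [8→10]: (11.55+9.94)/2 × 2 = 21.49
  Sum = 111.01 mcg/mL·h
Extrapolated tail: C_last / k_e = 9.94 / 0.083 = 119.759
AUC_0→∞ = 111.01 + 119.759 = 230.769 mcg/mL·h

AUC = 231 mcg/mL·h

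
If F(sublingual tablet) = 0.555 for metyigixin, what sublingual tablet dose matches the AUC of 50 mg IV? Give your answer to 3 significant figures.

D_sublingual = 90.1 mg

For equal systemic exposure: F × D_ev = D_iv
D_ev = D_iv / F = 50 / 0.555 = 90.0901 mg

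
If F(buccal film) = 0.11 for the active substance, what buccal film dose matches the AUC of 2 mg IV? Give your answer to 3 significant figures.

For equal systemic exposure: F × D_ev = D_iv
D_ev = D_iv / F = 2 / 0.11 = 18.1818 mg

D_buccal = 18.2 mg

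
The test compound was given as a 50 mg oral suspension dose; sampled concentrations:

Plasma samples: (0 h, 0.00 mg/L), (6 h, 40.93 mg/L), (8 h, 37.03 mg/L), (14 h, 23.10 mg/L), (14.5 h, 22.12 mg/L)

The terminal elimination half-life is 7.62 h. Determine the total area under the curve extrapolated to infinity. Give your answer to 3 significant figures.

AUC = 636 mg/L·h

Trapezoidal AUC_0→14.5:
  [0→6]: (0.00+40.93)/2 × 6 = 122.79
  [6→8]: (40.93+37.03)/2 × 2 = 77.96
  [8→14]: (37.03+23.10)/2 × 6 = 180.39
  [14→14.5]: (23.10+22.12)/2 × 0.5 = 11.305
  Sum = 392.445 mg/L·h
k_e = ln2 / t½ = 0.693147 / 7.62 = 0.0910 h^-1
Extrapolated tail: C_last / k_e = 22.12 / 0.091 = 243.077
AUC_0→∞ = 392.445 + 243.077 = 635.522 mg/L·h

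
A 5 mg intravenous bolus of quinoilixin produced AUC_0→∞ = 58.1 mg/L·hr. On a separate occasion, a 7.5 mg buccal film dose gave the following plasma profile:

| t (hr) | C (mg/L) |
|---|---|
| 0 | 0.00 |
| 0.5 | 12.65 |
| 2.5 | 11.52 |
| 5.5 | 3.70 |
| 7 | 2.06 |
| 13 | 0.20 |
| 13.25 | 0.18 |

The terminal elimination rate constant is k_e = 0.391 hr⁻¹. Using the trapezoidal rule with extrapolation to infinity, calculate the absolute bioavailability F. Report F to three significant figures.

F = 0.709

Trapezoidal AUC_0→13.25 (buccal film):
  [0→0.5]: (0.00+12.65)/2 × 0.5 = 3.1625
  [0.5→2.5]: (12.65+11.52)/2 × 2 = 24.17
  [2.5→5.5]: (11.52+3.70)/2 × 3 = 22.83
  [5.5→7]: (3.70+2.06)/2 × 1.5 = 4.32
  [7→13]: (2.06+0.20)/2 × 6 = 6.78
  [13→13.25]: (0.20+0.18)/2 × 0.25 = 0.0475
  Sum = 61.31 mg/L·hr
Tail: C_last/k_e = 0.18/0.391 = 0.460
AUC_0→∞ (buccal film) = 61.31 + 0.460 = 61.77 mg/L·hr
F = (AUC_ev/D_ev)/(AUC_iv/D_iv) = (61.77/7.5)/(58.1/5) = 8.236/11.62 = 0.7088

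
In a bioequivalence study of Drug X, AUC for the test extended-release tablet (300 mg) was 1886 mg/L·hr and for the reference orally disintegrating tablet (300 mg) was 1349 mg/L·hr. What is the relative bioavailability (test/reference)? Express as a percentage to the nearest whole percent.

F_rel = 140%

F_rel = (AUC_test/D_test) / (AUC_ref/D_ref)
      = (1886/300) / (1349/300)
      = 6.28667 / 4.49667 = 1.3981 = 139.81%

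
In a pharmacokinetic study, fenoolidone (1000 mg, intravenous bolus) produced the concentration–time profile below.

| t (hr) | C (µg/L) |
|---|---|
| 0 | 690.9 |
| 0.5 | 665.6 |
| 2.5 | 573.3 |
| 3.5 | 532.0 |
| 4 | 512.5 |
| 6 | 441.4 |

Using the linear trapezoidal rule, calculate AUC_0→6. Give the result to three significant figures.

Trapezoidal AUC_0→6:
  [0→0.5]: (690.9+665.6)/2 × 0.5 = 339.125
  [0.5→2.5]: (665.6+573.3)/2 × 2 = 1238.9
  [2.5→3.5]: (573.3+532.0)/2 × 1 = 552.65
  [3.5→4]: (532.0+512.5)/2 × 0.5 = 261.125
  [4→6]: (512.5+441.4)/2 × 2 = 953.9
  Sum = 3345.7 µg/L·hr

AUC = 3350 µg/L·hr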